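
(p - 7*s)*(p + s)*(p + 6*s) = p^3 - 43*p*s^2 - 42*s^3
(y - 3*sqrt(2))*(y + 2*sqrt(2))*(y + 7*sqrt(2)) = y^3 + 6*sqrt(2)*y^2 - 26*y - 84*sqrt(2)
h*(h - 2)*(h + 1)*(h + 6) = h^4 + 5*h^3 - 8*h^2 - 12*h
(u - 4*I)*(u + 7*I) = u^2 + 3*I*u + 28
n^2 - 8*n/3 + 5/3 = (n - 5/3)*(n - 1)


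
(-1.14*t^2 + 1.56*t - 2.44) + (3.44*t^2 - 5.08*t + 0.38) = 2.3*t^2 - 3.52*t - 2.06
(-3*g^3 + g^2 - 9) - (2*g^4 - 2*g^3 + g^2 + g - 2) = -2*g^4 - g^3 - g - 7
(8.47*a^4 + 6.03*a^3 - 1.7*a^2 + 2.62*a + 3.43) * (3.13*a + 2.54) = 26.5111*a^5 + 40.3877*a^4 + 9.9952*a^3 + 3.8826*a^2 + 17.3907*a + 8.7122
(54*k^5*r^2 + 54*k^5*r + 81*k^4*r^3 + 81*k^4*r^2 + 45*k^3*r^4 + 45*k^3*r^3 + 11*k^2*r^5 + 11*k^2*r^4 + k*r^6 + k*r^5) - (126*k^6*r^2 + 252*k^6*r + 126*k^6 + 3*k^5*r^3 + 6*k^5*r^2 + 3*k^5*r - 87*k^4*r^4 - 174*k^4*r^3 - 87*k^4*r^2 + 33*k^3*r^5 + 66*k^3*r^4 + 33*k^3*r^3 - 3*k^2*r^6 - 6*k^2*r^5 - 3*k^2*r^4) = -126*k^6*r^2 - 252*k^6*r - 126*k^6 - 3*k^5*r^3 + 48*k^5*r^2 + 51*k^5*r + 87*k^4*r^4 + 255*k^4*r^3 + 168*k^4*r^2 - 33*k^3*r^5 - 21*k^3*r^4 + 12*k^3*r^3 + 3*k^2*r^6 + 17*k^2*r^5 + 14*k^2*r^4 + k*r^6 + k*r^5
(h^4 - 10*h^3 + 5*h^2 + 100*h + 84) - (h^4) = -10*h^3 + 5*h^2 + 100*h + 84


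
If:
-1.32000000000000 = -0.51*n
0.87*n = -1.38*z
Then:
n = 2.59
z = -1.63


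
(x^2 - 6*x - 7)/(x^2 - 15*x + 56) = (x + 1)/(x - 8)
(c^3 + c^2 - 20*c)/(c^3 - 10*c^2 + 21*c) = (c^2 + c - 20)/(c^2 - 10*c + 21)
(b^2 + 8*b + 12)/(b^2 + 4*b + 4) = (b + 6)/(b + 2)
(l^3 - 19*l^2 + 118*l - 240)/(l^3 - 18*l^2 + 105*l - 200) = (l - 6)/(l - 5)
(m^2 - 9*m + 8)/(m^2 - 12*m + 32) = (m - 1)/(m - 4)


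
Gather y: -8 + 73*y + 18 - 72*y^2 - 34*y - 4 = -72*y^2 + 39*y + 6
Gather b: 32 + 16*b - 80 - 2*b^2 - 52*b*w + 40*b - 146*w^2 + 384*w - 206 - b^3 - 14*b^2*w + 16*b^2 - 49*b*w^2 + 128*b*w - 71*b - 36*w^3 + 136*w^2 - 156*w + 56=-b^3 + b^2*(14 - 14*w) + b*(-49*w^2 + 76*w - 15) - 36*w^3 - 10*w^2 + 228*w - 198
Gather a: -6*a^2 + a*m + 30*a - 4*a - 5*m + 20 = -6*a^2 + a*(m + 26) - 5*m + 20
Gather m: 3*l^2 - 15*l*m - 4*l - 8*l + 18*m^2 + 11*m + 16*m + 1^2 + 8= 3*l^2 - 12*l + 18*m^2 + m*(27 - 15*l) + 9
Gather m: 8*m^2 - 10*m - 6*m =8*m^2 - 16*m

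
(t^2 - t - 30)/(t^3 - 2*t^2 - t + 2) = (t^2 - t - 30)/(t^3 - 2*t^2 - t + 2)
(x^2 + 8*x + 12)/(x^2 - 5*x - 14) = (x + 6)/(x - 7)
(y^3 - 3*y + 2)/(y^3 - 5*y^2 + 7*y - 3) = (y + 2)/(y - 3)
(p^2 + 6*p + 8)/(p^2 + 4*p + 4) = (p + 4)/(p + 2)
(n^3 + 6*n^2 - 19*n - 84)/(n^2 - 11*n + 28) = (n^2 + 10*n + 21)/(n - 7)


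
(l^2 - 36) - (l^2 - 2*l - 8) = 2*l - 28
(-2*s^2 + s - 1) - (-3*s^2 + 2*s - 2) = s^2 - s + 1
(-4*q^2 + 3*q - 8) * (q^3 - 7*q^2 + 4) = -4*q^5 + 31*q^4 - 29*q^3 + 40*q^2 + 12*q - 32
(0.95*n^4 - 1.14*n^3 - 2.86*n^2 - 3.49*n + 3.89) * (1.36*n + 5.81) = 1.292*n^5 + 3.9691*n^4 - 10.513*n^3 - 21.363*n^2 - 14.9865*n + 22.6009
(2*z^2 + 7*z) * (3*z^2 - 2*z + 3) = 6*z^4 + 17*z^3 - 8*z^2 + 21*z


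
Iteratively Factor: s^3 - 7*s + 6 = (s - 2)*(s^2 + 2*s - 3) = (s - 2)*(s - 1)*(s + 3)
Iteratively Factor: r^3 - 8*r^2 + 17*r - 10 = (r - 5)*(r^2 - 3*r + 2) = (r - 5)*(r - 1)*(r - 2)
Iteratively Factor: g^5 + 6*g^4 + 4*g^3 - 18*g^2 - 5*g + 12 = (g - 1)*(g^4 + 7*g^3 + 11*g^2 - 7*g - 12) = (g - 1)*(g + 3)*(g^3 + 4*g^2 - g - 4) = (g - 1)*(g + 3)*(g + 4)*(g^2 - 1) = (g - 1)*(g + 1)*(g + 3)*(g + 4)*(g - 1)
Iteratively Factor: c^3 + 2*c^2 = (c)*(c^2 + 2*c) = c^2*(c + 2)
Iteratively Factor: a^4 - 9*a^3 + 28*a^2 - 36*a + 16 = (a - 2)*(a^3 - 7*a^2 + 14*a - 8) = (a - 2)^2*(a^2 - 5*a + 4) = (a - 2)^2*(a - 1)*(a - 4)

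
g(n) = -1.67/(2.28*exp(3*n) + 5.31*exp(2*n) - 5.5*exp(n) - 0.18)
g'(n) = -1.67*(-6.84*exp(3*n) - 10.62*exp(2*n) + 5.5*exp(n))/(2.28*exp(3*n) + 5.31*exp(2*n) - 5.5*exp(n) - 0.18)^2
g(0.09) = -0.53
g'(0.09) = 2.64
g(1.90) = -0.00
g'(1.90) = 0.01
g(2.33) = -0.00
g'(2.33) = 0.00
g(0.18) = -0.35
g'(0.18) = 1.50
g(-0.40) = 2.10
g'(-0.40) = 8.33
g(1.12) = -0.02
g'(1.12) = 0.05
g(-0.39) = 2.19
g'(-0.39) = 9.40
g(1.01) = -0.02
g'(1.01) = 0.07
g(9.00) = 0.00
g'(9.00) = 0.00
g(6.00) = 0.00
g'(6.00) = 0.00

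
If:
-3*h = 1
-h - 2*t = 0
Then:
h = -1/3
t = 1/6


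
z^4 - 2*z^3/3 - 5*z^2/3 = z^2*(z - 5/3)*(z + 1)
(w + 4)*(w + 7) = w^2 + 11*w + 28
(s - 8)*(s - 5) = s^2 - 13*s + 40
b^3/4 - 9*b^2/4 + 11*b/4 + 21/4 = (b/4 + 1/4)*(b - 7)*(b - 3)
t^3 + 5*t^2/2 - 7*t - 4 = (t - 2)*(t + 1/2)*(t + 4)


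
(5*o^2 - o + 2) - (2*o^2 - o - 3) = 3*o^2 + 5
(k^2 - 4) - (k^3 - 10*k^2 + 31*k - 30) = -k^3 + 11*k^2 - 31*k + 26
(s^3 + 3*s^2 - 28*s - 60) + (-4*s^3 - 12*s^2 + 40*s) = -3*s^3 - 9*s^2 + 12*s - 60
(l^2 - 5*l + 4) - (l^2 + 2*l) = 4 - 7*l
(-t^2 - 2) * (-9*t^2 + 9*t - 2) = 9*t^4 - 9*t^3 + 20*t^2 - 18*t + 4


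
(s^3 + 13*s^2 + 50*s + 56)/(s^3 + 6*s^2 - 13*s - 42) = (s + 4)/(s - 3)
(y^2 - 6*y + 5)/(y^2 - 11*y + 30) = (y - 1)/(y - 6)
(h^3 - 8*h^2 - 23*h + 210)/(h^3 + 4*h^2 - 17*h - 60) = (h^2 - 13*h + 42)/(h^2 - h - 12)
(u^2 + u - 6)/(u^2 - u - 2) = (u + 3)/(u + 1)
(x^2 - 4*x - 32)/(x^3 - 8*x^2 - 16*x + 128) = 1/(x - 4)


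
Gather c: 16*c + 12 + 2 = 16*c + 14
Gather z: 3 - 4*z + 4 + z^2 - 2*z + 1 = z^2 - 6*z + 8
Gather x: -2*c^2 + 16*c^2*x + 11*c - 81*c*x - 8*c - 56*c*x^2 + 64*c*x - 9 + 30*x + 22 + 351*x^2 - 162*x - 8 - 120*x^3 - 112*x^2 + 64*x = -2*c^2 + 3*c - 120*x^3 + x^2*(239 - 56*c) + x*(16*c^2 - 17*c - 68) + 5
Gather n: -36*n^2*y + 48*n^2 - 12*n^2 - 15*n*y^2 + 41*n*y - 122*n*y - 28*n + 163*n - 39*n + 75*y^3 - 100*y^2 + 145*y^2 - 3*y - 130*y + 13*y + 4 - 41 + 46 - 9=n^2*(36 - 36*y) + n*(-15*y^2 - 81*y + 96) + 75*y^3 + 45*y^2 - 120*y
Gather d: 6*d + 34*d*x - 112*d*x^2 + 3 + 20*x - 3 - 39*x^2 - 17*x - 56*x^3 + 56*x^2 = d*(-112*x^2 + 34*x + 6) - 56*x^3 + 17*x^2 + 3*x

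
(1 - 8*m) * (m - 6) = -8*m^2 + 49*m - 6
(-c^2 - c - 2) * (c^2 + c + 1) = -c^4 - 2*c^3 - 4*c^2 - 3*c - 2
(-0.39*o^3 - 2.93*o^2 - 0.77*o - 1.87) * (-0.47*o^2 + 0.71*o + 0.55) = 0.1833*o^5 + 1.1002*o^4 - 1.9329*o^3 - 1.2793*o^2 - 1.7512*o - 1.0285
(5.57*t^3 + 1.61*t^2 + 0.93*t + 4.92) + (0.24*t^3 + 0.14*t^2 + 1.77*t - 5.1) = 5.81*t^3 + 1.75*t^2 + 2.7*t - 0.18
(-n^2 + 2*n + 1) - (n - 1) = -n^2 + n + 2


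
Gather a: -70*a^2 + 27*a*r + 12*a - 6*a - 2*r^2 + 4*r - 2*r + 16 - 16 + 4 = -70*a^2 + a*(27*r + 6) - 2*r^2 + 2*r + 4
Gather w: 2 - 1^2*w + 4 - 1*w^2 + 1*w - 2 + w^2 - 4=0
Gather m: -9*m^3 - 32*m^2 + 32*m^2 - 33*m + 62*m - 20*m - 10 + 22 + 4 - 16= -9*m^3 + 9*m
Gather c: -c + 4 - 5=-c - 1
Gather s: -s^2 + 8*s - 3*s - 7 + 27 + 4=-s^2 + 5*s + 24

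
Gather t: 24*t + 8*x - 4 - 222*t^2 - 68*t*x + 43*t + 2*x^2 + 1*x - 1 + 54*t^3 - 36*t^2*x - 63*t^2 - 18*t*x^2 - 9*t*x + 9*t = 54*t^3 + t^2*(-36*x - 285) + t*(-18*x^2 - 77*x + 76) + 2*x^2 + 9*x - 5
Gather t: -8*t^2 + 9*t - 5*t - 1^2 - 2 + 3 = -8*t^2 + 4*t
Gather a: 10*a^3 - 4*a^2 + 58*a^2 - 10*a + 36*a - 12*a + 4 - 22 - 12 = 10*a^3 + 54*a^2 + 14*a - 30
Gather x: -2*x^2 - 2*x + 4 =-2*x^2 - 2*x + 4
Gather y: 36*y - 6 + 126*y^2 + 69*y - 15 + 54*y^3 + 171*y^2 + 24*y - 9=54*y^3 + 297*y^2 + 129*y - 30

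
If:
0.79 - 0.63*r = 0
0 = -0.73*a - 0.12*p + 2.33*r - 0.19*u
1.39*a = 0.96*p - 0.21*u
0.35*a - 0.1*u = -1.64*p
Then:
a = -2.13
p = 1.82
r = 1.25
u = 22.40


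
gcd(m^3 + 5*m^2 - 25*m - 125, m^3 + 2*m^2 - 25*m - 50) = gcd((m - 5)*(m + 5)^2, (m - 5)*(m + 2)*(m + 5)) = m^2 - 25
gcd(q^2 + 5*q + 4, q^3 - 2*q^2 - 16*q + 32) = q + 4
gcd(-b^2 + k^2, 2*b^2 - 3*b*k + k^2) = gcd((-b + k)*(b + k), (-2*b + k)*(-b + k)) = b - k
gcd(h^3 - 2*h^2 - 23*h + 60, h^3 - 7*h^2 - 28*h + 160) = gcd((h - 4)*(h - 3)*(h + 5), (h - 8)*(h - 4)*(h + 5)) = h^2 + h - 20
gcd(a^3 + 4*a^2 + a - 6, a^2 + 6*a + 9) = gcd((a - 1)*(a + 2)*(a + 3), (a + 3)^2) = a + 3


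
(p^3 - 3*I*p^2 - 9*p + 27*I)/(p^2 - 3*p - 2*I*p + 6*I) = (p^2 + 3*p*(1 - I) - 9*I)/(p - 2*I)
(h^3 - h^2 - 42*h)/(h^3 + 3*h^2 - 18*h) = (h - 7)/(h - 3)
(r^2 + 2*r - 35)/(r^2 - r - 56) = (r - 5)/(r - 8)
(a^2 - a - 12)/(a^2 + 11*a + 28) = (a^2 - a - 12)/(a^2 + 11*a + 28)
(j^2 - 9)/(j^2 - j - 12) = (j - 3)/(j - 4)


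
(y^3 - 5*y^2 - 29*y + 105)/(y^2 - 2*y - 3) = (y^2 - 2*y - 35)/(y + 1)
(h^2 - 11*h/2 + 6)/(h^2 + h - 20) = (h - 3/2)/(h + 5)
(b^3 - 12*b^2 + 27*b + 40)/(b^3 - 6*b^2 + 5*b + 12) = (b^2 - 13*b + 40)/(b^2 - 7*b + 12)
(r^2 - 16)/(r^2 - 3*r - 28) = (r - 4)/(r - 7)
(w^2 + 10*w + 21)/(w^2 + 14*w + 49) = (w + 3)/(w + 7)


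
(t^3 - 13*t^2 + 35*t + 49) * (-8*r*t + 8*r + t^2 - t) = -8*r*t^4 + 112*r*t^3 - 384*r*t^2 - 112*r*t + 392*r + t^5 - 14*t^4 + 48*t^3 + 14*t^2 - 49*t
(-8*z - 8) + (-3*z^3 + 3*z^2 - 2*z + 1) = -3*z^3 + 3*z^2 - 10*z - 7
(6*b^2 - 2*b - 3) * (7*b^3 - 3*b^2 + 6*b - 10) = 42*b^5 - 32*b^4 + 21*b^3 - 63*b^2 + 2*b + 30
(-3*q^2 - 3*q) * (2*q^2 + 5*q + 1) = -6*q^4 - 21*q^3 - 18*q^2 - 3*q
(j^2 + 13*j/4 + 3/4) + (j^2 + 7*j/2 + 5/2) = 2*j^2 + 27*j/4 + 13/4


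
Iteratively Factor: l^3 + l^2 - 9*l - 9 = (l + 1)*(l^2 - 9) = (l + 1)*(l + 3)*(l - 3)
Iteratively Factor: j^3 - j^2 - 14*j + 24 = (j + 4)*(j^2 - 5*j + 6) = (j - 2)*(j + 4)*(j - 3)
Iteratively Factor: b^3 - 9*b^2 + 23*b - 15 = (b - 5)*(b^2 - 4*b + 3) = (b - 5)*(b - 1)*(b - 3)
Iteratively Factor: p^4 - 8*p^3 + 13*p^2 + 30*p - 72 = (p - 3)*(p^3 - 5*p^2 - 2*p + 24) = (p - 3)^2*(p^2 - 2*p - 8) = (p - 3)^2*(p + 2)*(p - 4)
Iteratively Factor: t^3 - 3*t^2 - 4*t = (t - 4)*(t^2 + t) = (t - 4)*(t + 1)*(t)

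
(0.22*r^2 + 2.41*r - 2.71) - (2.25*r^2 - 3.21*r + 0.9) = -2.03*r^2 + 5.62*r - 3.61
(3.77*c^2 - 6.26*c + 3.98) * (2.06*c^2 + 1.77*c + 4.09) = 7.7662*c^4 - 6.2227*c^3 + 12.5379*c^2 - 18.5588*c + 16.2782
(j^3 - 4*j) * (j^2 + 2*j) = j^5 + 2*j^4 - 4*j^3 - 8*j^2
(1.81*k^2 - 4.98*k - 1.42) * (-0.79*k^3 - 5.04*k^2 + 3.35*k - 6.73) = -1.4299*k^5 - 5.1882*k^4 + 32.2845*k^3 - 21.7075*k^2 + 28.7584*k + 9.5566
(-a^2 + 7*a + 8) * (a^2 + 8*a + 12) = -a^4 - a^3 + 52*a^2 + 148*a + 96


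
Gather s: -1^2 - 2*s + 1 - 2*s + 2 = 2 - 4*s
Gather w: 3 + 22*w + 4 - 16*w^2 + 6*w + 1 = -16*w^2 + 28*w + 8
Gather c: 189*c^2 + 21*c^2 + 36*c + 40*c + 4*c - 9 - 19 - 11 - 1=210*c^2 + 80*c - 40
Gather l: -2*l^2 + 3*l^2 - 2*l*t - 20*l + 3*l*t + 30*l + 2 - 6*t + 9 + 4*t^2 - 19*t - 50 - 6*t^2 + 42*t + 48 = l^2 + l*(t + 10) - 2*t^2 + 17*t + 9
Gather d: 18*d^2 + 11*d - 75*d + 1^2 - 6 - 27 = 18*d^2 - 64*d - 32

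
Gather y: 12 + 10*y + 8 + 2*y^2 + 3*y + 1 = 2*y^2 + 13*y + 21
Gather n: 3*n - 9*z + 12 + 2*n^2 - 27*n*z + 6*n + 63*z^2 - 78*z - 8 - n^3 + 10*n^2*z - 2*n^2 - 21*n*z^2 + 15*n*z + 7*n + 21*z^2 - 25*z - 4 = -n^3 + 10*n^2*z + n*(-21*z^2 - 12*z + 16) + 84*z^2 - 112*z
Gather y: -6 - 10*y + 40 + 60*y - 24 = 50*y + 10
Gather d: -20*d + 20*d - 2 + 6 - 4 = 0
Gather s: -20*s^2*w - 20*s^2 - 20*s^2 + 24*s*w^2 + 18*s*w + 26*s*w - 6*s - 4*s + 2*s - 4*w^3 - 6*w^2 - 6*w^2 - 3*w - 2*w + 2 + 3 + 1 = s^2*(-20*w - 40) + s*(24*w^2 + 44*w - 8) - 4*w^3 - 12*w^2 - 5*w + 6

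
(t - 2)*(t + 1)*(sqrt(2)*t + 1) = sqrt(2)*t^3 - sqrt(2)*t^2 + t^2 - 2*sqrt(2)*t - t - 2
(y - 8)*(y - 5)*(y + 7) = y^3 - 6*y^2 - 51*y + 280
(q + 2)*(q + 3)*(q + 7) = q^3 + 12*q^2 + 41*q + 42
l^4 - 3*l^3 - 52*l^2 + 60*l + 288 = (l - 8)*(l - 3)*(l + 2)*(l + 6)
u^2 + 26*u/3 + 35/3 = (u + 5/3)*(u + 7)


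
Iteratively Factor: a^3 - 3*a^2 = (a)*(a^2 - 3*a) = a*(a - 3)*(a)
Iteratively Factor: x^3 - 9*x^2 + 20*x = (x - 4)*(x^2 - 5*x) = x*(x - 4)*(x - 5)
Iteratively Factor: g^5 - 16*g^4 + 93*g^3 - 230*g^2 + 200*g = (g - 4)*(g^4 - 12*g^3 + 45*g^2 - 50*g) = (g - 4)*(g - 2)*(g^3 - 10*g^2 + 25*g) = g*(g - 4)*(g - 2)*(g^2 - 10*g + 25) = g*(g - 5)*(g - 4)*(g - 2)*(g - 5)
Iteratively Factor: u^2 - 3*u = (u)*(u - 3)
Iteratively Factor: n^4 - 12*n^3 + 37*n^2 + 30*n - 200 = (n - 5)*(n^3 - 7*n^2 + 2*n + 40) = (n - 5)^2*(n^2 - 2*n - 8) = (n - 5)^2*(n - 4)*(n + 2)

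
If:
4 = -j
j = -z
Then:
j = -4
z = 4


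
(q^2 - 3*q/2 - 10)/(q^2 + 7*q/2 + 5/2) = (q - 4)/(q + 1)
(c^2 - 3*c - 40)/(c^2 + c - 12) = (c^2 - 3*c - 40)/(c^2 + c - 12)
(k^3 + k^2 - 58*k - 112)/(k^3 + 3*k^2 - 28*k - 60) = (k^2 - k - 56)/(k^2 + k - 30)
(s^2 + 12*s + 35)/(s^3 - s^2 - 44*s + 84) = (s + 5)/(s^2 - 8*s + 12)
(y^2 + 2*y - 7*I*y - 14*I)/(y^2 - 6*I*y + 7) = (y + 2)/(y + I)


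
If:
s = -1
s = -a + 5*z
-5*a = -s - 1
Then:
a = 0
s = -1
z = -1/5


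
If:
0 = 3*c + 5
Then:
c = -5/3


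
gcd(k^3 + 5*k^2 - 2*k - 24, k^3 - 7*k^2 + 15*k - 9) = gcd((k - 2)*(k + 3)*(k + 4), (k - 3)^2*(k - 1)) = 1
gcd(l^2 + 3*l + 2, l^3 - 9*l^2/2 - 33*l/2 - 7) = l + 2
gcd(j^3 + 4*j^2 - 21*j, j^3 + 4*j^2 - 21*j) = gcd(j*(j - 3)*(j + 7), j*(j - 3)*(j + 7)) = j^3 + 4*j^2 - 21*j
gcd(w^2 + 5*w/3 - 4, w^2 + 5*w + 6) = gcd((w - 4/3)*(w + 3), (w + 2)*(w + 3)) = w + 3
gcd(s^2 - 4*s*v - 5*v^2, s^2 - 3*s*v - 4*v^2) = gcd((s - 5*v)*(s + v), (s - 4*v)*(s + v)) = s + v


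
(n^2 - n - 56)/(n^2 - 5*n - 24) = (n + 7)/(n + 3)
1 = 1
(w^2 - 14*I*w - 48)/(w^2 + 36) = (w - 8*I)/(w + 6*I)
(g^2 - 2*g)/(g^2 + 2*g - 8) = g/(g + 4)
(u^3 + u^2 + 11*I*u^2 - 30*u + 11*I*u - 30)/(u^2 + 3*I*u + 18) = (u^2 + u*(1 + 5*I) + 5*I)/(u - 3*I)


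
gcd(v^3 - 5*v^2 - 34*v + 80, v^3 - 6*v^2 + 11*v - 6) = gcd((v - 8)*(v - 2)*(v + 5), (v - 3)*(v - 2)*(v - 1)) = v - 2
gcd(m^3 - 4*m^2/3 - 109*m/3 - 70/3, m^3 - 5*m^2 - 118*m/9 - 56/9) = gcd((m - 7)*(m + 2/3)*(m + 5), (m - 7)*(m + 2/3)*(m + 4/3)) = m^2 - 19*m/3 - 14/3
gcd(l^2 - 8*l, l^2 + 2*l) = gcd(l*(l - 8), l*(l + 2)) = l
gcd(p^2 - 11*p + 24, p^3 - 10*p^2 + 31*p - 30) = p - 3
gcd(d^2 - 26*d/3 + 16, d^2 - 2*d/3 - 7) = 1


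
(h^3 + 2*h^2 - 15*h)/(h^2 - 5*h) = (h^2 + 2*h - 15)/(h - 5)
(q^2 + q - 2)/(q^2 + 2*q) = (q - 1)/q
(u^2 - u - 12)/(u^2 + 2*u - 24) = (u + 3)/(u + 6)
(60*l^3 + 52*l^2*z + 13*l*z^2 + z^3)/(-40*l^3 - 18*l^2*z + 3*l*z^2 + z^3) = (6*l + z)/(-4*l + z)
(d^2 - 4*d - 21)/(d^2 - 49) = (d + 3)/(d + 7)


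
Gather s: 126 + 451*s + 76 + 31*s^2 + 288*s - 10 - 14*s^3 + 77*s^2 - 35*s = -14*s^3 + 108*s^2 + 704*s + 192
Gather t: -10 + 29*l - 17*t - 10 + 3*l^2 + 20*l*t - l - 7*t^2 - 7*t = 3*l^2 + 28*l - 7*t^2 + t*(20*l - 24) - 20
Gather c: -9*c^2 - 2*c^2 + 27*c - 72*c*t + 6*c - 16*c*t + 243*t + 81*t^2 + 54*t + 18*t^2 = -11*c^2 + c*(33 - 88*t) + 99*t^2 + 297*t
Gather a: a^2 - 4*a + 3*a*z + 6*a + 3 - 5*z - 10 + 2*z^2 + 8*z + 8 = a^2 + a*(3*z + 2) + 2*z^2 + 3*z + 1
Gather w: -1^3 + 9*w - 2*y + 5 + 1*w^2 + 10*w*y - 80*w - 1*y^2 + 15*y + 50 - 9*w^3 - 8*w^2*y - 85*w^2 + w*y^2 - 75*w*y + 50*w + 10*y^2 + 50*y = -9*w^3 + w^2*(-8*y - 84) + w*(y^2 - 65*y - 21) + 9*y^2 + 63*y + 54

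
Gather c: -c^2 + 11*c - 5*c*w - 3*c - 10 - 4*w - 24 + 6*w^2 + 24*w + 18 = -c^2 + c*(8 - 5*w) + 6*w^2 + 20*w - 16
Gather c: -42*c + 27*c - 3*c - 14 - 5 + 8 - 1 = -18*c - 12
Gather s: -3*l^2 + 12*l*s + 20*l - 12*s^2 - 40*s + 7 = -3*l^2 + 20*l - 12*s^2 + s*(12*l - 40) + 7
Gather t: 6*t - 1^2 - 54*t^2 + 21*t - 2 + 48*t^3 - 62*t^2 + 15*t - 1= 48*t^3 - 116*t^2 + 42*t - 4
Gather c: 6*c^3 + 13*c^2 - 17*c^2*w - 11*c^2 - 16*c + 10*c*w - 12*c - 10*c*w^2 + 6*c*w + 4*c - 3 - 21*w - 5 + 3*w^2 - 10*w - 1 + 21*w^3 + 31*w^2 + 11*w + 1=6*c^3 + c^2*(2 - 17*w) + c*(-10*w^2 + 16*w - 24) + 21*w^3 + 34*w^2 - 20*w - 8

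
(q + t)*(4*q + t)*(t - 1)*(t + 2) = 4*q^2*t^2 + 4*q^2*t - 8*q^2 + 5*q*t^3 + 5*q*t^2 - 10*q*t + t^4 + t^3 - 2*t^2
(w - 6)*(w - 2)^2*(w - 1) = w^4 - 11*w^3 + 38*w^2 - 52*w + 24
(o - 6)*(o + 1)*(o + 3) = o^3 - 2*o^2 - 21*o - 18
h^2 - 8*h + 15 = (h - 5)*(h - 3)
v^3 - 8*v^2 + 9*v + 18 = (v - 6)*(v - 3)*(v + 1)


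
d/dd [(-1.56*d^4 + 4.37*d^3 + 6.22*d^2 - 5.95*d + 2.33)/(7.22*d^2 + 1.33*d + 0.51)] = (-22.5264*d^5 + 25.327*d^4 + 8.4418*d^3 + 57.9177*d^2 - 27.3008*d - 6.1334)/(52.1284*d^4 + 19.2052*d^3 + 9.1333*d^2 + 1.3566*d + 0.2601)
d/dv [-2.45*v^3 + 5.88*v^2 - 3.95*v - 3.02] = -7.35*v^2 + 11.76*v - 3.95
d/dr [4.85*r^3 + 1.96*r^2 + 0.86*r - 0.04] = 14.55*r^2 + 3.92*r + 0.86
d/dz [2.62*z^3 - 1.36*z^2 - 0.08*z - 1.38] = 7.86*z^2 - 2.72*z - 0.08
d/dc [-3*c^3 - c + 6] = -9*c^2 - 1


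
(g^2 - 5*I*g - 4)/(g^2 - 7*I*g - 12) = (g - I)/(g - 3*I)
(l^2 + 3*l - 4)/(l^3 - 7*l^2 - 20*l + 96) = (l - 1)/(l^2 - 11*l + 24)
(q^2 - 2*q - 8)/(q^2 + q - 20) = (q + 2)/(q + 5)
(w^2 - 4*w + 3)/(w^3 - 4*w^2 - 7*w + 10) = (w - 3)/(w^2 - 3*w - 10)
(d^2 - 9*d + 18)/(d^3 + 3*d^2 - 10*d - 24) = (d - 6)/(d^2 + 6*d + 8)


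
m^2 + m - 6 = (m - 2)*(m + 3)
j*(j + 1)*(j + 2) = j^3 + 3*j^2 + 2*j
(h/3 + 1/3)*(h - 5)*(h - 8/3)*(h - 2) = h^4/3 - 26*h^3/9 + 19*h^2/3 + 2*h/3 - 80/9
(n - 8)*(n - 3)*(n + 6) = n^3 - 5*n^2 - 42*n + 144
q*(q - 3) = q^2 - 3*q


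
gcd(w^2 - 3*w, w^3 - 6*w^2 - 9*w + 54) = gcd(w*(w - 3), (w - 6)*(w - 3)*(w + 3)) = w - 3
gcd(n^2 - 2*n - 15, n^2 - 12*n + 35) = n - 5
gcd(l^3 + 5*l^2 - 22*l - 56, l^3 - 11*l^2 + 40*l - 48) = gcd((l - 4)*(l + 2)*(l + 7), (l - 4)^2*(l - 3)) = l - 4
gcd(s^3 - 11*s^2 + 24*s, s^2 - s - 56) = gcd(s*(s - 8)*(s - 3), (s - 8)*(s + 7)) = s - 8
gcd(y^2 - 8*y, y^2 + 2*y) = y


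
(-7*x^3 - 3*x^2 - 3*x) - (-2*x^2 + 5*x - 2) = -7*x^3 - x^2 - 8*x + 2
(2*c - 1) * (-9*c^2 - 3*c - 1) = -18*c^3 + 3*c^2 + c + 1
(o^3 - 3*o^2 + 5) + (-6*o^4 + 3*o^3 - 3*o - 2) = -6*o^4 + 4*o^3 - 3*o^2 - 3*o + 3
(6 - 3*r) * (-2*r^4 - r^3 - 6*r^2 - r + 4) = 6*r^5 - 9*r^4 + 12*r^3 - 33*r^2 - 18*r + 24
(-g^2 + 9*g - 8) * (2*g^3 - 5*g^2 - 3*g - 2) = -2*g^5 + 23*g^4 - 58*g^3 + 15*g^2 + 6*g + 16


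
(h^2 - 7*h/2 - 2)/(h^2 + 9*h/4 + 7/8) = 4*(h - 4)/(4*h + 7)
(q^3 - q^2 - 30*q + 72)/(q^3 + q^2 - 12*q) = (q^2 + 2*q - 24)/(q*(q + 4))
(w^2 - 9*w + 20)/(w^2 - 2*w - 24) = (-w^2 + 9*w - 20)/(-w^2 + 2*w + 24)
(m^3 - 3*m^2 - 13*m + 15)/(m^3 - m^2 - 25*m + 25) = (m + 3)/(m + 5)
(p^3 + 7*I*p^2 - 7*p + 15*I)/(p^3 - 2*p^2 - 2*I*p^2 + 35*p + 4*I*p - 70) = (p^2 + 2*I*p + 3)/(p^2 - p*(2 + 7*I) + 14*I)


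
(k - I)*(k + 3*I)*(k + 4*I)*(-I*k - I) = -I*k^4 + 6*k^3 - I*k^3 + 6*k^2 + 5*I*k^2 + 12*k + 5*I*k + 12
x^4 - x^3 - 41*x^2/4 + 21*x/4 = x*(x - 7/2)*(x - 1/2)*(x + 3)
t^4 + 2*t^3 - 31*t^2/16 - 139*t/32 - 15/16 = (t - 3/2)*(t + 1/4)*(t + 5/4)*(t + 2)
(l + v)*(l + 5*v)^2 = l^3 + 11*l^2*v + 35*l*v^2 + 25*v^3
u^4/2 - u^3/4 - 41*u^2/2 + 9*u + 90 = (u/2 + 1)*(u - 6)*(u - 5/2)*(u + 6)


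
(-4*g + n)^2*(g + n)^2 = 16*g^4 + 24*g^3*n + g^2*n^2 - 6*g*n^3 + n^4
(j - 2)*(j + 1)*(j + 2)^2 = j^4 + 3*j^3 - 2*j^2 - 12*j - 8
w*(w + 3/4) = w^2 + 3*w/4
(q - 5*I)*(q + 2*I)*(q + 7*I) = q^3 + 4*I*q^2 + 31*q + 70*I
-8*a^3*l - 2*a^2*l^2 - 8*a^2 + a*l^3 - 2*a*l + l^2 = (-4*a + l)*(2*a + l)*(a*l + 1)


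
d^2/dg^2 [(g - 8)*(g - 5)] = 2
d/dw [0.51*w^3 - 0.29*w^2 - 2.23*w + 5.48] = 1.53*w^2 - 0.58*w - 2.23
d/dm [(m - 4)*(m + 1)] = 2*m - 3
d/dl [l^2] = 2*l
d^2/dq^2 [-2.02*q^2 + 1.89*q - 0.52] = -4.04000000000000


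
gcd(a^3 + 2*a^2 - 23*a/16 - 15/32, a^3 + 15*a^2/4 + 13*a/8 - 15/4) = a^2 + 7*a/4 - 15/8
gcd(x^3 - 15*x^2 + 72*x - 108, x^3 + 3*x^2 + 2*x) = 1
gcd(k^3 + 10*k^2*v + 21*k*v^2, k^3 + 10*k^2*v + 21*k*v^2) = k^3 + 10*k^2*v + 21*k*v^2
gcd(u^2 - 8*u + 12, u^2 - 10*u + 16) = u - 2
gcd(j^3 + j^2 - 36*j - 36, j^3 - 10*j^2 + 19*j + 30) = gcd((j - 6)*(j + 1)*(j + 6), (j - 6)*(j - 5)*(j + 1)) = j^2 - 5*j - 6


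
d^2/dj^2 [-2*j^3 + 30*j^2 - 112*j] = 60 - 12*j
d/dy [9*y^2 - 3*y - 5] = 18*y - 3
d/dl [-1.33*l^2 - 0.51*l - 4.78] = -2.66*l - 0.51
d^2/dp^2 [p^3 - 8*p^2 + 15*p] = 6*p - 16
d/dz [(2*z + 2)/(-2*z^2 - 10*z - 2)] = (-z^2 - 5*z + (z + 1)*(2*z + 5) - 1)/(z^2 + 5*z + 1)^2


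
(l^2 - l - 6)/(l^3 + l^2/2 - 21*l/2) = 2*(l + 2)/(l*(2*l + 7))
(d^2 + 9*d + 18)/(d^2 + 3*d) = (d + 6)/d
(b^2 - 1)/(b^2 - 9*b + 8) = (b + 1)/(b - 8)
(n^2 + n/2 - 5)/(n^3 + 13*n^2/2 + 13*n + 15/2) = (n - 2)/(n^2 + 4*n + 3)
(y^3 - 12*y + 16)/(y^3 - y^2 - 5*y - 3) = (-y^3 + 12*y - 16)/(-y^3 + y^2 + 5*y + 3)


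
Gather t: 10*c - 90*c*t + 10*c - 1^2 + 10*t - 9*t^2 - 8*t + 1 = 20*c - 9*t^2 + t*(2 - 90*c)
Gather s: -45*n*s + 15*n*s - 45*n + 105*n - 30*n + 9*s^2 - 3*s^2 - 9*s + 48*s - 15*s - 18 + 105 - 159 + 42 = 30*n + 6*s^2 + s*(24 - 30*n) - 30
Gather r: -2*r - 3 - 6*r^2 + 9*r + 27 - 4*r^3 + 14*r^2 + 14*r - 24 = -4*r^3 + 8*r^2 + 21*r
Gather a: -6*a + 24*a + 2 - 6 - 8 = 18*a - 12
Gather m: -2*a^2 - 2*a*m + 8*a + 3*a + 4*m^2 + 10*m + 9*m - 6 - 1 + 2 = -2*a^2 + 11*a + 4*m^2 + m*(19 - 2*a) - 5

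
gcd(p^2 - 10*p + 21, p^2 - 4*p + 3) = p - 3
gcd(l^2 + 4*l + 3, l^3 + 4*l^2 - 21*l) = 1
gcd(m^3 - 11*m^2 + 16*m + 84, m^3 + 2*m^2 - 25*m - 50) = m + 2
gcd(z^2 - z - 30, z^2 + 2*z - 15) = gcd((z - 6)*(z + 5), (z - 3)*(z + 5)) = z + 5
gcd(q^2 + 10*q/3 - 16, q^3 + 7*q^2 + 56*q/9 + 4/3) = q + 6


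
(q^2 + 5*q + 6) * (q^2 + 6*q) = q^4 + 11*q^3 + 36*q^2 + 36*q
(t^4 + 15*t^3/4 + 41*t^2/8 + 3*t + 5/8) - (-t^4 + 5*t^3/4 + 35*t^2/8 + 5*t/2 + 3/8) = 2*t^4 + 5*t^3/2 + 3*t^2/4 + t/2 + 1/4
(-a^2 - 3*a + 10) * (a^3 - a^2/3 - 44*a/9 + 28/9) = -a^5 - 8*a^4/3 + 143*a^3/9 + 74*a^2/9 - 524*a/9 + 280/9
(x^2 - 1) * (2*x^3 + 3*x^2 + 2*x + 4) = 2*x^5 + 3*x^4 + x^2 - 2*x - 4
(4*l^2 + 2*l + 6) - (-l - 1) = 4*l^2 + 3*l + 7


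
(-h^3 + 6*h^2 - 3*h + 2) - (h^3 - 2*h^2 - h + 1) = -2*h^3 + 8*h^2 - 2*h + 1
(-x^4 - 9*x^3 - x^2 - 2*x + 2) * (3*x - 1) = -3*x^5 - 26*x^4 + 6*x^3 - 5*x^2 + 8*x - 2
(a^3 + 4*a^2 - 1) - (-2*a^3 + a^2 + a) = 3*a^3 + 3*a^2 - a - 1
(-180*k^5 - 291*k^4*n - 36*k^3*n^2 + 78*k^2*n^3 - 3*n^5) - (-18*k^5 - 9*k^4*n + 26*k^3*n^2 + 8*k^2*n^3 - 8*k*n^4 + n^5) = -162*k^5 - 282*k^4*n - 62*k^3*n^2 + 70*k^2*n^3 + 8*k*n^4 - 4*n^5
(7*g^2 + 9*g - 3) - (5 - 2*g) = 7*g^2 + 11*g - 8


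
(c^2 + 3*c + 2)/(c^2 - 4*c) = (c^2 + 3*c + 2)/(c*(c - 4))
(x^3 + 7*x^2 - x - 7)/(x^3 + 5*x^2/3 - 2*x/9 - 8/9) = 9*(x^2 + 6*x - 7)/(9*x^2 + 6*x - 8)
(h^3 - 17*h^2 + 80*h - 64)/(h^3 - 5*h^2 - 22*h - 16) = (h^2 - 9*h + 8)/(h^2 + 3*h + 2)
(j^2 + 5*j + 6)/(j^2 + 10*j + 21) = (j + 2)/(j + 7)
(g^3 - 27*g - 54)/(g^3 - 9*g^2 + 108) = (g + 3)/(g - 6)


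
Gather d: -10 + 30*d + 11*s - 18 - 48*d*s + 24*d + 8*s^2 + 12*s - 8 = d*(54 - 48*s) + 8*s^2 + 23*s - 36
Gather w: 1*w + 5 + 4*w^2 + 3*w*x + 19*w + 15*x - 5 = 4*w^2 + w*(3*x + 20) + 15*x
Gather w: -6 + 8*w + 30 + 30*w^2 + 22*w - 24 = 30*w^2 + 30*w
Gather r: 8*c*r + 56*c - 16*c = 8*c*r + 40*c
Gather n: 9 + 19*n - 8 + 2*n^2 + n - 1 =2*n^2 + 20*n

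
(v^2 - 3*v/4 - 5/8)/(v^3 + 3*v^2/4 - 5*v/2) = (v + 1/2)/(v*(v + 2))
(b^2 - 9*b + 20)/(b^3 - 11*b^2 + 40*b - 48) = (b - 5)/(b^2 - 7*b + 12)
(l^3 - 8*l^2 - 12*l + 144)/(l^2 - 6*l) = l - 2 - 24/l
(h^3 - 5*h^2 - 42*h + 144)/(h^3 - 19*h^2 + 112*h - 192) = (h + 6)/(h - 8)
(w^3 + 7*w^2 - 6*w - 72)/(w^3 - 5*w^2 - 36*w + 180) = (w^2 + w - 12)/(w^2 - 11*w + 30)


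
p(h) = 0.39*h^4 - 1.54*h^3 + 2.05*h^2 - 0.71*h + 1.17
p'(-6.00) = -528.59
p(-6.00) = 917.31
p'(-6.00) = -528.59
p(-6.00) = 917.31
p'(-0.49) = -4.01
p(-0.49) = 2.21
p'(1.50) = 0.31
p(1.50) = 1.49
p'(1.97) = 1.36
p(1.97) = 1.83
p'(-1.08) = -12.49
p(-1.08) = 6.80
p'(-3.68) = -156.11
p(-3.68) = 179.82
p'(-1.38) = -19.27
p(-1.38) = 11.52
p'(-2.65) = -73.05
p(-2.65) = 65.34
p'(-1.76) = -30.74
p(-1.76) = 20.91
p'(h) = 1.56*h^3 - 4.62*h^2 + 4.1*h - 0.71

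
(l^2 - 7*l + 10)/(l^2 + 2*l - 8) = (l - 5)/(l + 4)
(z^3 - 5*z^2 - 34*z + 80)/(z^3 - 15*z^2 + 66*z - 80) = (z + 5)/(z - 5)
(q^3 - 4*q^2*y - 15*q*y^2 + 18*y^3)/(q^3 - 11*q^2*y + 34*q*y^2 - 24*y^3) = (-q - 3*y)/(-q + 4*y)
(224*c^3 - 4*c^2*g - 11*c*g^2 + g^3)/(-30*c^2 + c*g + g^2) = (224*c^3 - 4*c^2*g - 11*c*g^2 + g^3)/(-30*c^2 + c*g + g^2)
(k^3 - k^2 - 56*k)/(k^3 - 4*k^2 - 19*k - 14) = k*(-k^2 + k + 56)/(-k^3 + 4*k^2 + 19*k + 14)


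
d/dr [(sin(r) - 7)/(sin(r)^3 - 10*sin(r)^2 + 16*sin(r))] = (-2*sin(r)^3 + 31*sin(r)^2 - 140*sin(r) + 112)*cos(r)/((sin(r) - 8)^2*(sin(r) - 2)^2*sin(r)^2)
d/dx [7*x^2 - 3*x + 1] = 14*x - 3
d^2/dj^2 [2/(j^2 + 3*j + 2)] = 4*(-j^2 - 3*j + (2*j + 3)^2 - 2)/(j^2 + 3*j + 2)^3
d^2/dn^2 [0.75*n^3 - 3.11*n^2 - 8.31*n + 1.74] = 4.5*n - 6.22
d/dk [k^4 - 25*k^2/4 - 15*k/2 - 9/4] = 4*k^3 - 25*k/2 - 15/2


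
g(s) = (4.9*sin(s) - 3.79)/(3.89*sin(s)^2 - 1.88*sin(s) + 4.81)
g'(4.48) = 0.07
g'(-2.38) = 0.15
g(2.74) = -0.40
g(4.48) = -0.83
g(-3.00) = -0.87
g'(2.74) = -1.06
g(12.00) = -0.93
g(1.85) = 0.14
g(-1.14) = -0.85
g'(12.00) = -0.09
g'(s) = (-7.78*sin(s)*cos(s) + 1.88*cos(s))*(4.9*sin(s) - 3.79)/(3.89*sin(s)^2 - 1.88*sin(s) + 4.81)^2 + 4.9*cos(s)/(3.89*sin(s)^2 - 1.88*sin(s) + 4.81)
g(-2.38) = -0.90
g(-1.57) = -0.82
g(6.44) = -0.66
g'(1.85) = -0.17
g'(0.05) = 0.80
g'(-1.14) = -0.12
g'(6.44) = 0.96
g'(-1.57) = -0.00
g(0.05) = -0.75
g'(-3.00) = -0.44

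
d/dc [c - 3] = 1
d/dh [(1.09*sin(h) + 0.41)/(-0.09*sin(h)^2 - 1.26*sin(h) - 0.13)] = (0.0981*sin(h)^2 + 0.0738000000000001*sin(h) + 0.3749)*cos(h)/(0.0081*sin(h)^4 + 0.2268*sin(h)^3 + 1.611*sin(h)^2 + 0.3276*sin(h) + 0.0169)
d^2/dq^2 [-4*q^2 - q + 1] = -8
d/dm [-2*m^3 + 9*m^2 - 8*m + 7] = -6*m^2 + 18*m - 8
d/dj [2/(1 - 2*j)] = 4/(2*j - 1)^2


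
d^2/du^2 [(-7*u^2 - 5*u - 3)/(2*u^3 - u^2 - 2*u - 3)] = 2*(-28*u^6 - 60*u^5 - 126*u^4 - 257*u^3 - 90*u^2 - 27*u - 36)/(8*u^9 - 12*u^8 - 18*u^7 - 13*u^6 + 54*u^5 + 51*u^4 + 10*u^3 - 63*u^2 - 54*u - 27)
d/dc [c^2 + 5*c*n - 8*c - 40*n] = 2*c + 5*n - 8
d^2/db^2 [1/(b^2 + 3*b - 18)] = 2*(-b^2 - 3*b + (2*b + 3)^2 + 18)/(b^2 + 3*b - 18)^3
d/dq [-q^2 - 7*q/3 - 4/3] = -2*q - 7/3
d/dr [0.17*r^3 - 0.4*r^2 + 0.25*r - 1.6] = 0.51*r^2 - 0.8*r + 0.25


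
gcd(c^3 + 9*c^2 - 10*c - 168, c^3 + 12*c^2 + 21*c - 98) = c + 7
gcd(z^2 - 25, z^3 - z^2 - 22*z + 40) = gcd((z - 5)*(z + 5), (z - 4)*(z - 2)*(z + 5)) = z + 5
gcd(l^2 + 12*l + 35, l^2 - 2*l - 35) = l + 5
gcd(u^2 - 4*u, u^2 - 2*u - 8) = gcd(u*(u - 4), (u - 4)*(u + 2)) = u - 4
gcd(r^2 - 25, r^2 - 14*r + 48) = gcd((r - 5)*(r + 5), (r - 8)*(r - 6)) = 1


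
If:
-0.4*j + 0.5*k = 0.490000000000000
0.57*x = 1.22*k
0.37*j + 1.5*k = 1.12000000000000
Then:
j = -0.22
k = 0.80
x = 1.72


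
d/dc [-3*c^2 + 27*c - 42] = 27 - 6*c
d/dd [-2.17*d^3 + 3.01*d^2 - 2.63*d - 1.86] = -6.51*d^2 + 6.02*d - 2.63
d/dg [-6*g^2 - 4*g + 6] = -12*g - 4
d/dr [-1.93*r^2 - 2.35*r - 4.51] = -3.86*r - 2.35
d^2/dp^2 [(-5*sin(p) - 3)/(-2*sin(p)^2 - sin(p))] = (-20*sin(p)^2 - 38*sin(p) + 22 + 69/sin(p) + 36/sin(p)^2 + 6/sin(p)^3)/(2*sin(p) + 1)^3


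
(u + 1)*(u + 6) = u^2 + 7*u + 6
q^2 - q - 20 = (q - 5)*(q + 4)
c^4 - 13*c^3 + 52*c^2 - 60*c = c*(c - 6)*(c - 5)*(c - 2)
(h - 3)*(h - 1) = h^2 - 4*h + 3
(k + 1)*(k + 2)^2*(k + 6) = k^4 + 11*k^3 + 38*k^2 + 52*k + 24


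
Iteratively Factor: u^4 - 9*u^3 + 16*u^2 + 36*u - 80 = (u + 2)*(u^3 - 11*u^2 + 38*u - 40) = (u - 5)*(u + 2)*(u^2 - 6*u + 8) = (u - 5)*(u - 4)*(u + 2)*(u - 2)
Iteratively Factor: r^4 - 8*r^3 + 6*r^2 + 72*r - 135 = (r - 5)*(r^3 - 3*r^2 - 9*r + 27) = (r - 5)*(r + 3)*(r^2 - 6*r + 9) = (r - 5)*(r - 3)*(r + 3)*(r - 3)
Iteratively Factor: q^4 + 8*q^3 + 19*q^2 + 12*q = (q + 3)*(q^3 + 5*q^2 + 4*q) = (q + 1)*(q + 3)*(q^2 + 4*q) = q*(q + 1)*(q + 3)*(q + 4)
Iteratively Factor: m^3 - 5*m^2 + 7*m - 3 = (m - 3)*(m^2 - 2*m + 1) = (m - 3)*(m - 1)*(m - 1)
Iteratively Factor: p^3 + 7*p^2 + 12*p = (p + 4)*(p^2 + 3*p) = p*(p + 4)*(p + 3)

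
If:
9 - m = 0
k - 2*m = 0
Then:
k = 18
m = 9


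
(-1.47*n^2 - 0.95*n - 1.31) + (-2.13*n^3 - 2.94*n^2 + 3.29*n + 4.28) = -2.13*n^3 - 4.41*n^2 + 2.34*n + 2.97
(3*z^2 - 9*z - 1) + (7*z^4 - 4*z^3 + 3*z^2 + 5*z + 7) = 7*z^4 - 4*z^3 + 6*z^2 - 4*z + 6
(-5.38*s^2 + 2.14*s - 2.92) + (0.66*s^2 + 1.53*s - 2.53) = -4.72*s^2 + 3.67*s - 5.45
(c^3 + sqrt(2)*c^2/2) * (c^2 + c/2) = c^5 + c^4/2 + sqrt(2)*c^4/2 + sqrt(2)*c^3/4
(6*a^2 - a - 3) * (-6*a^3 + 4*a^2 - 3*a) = -36*a^5 + 30*a^4 - 4*a^3 - 9*a^2 + 9*a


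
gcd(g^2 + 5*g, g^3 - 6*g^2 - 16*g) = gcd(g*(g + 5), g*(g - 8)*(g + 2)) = g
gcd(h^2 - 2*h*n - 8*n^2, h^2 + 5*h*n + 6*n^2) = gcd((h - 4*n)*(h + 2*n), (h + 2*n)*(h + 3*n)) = h + 2*n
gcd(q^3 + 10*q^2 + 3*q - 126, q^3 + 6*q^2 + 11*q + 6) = 1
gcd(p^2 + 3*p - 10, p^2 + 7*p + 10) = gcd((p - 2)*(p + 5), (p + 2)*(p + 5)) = p + 5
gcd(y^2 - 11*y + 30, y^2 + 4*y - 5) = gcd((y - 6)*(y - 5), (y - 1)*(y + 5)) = 1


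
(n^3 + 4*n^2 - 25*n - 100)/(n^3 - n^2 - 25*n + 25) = (n + 4)/(n - 1)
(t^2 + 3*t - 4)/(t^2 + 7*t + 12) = (t - 1)/(t + 3)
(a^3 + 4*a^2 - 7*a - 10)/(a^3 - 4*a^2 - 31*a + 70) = (a + 1)/(a - 7)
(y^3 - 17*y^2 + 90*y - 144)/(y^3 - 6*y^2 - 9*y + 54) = (y - 8)/(y + 3)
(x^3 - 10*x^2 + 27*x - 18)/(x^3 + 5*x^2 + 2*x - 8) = (x^2 - 9*x + 18)/(x^2 + 6*x + 8)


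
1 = 1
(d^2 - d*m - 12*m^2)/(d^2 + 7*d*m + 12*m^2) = (d - 4*m)/(d + 4*m)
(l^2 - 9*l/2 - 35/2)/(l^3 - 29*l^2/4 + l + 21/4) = 2*(2*l + 5)/(4*l^2 - l - 3)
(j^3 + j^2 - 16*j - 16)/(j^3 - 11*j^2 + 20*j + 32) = (j + 4)/(j - 8)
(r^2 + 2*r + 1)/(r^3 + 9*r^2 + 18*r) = (r^2 + 2*r + 1)/(r*(r^2 + 9*r + 18))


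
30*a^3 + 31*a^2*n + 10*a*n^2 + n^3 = (2*a + n)*(3*a + n)*(5*a + n)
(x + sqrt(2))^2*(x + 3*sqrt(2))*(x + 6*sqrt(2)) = x^4 + 11*sqrt(2)*x^3 + 74*x^2 + 90*sqrt(2)*x + 72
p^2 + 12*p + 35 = (p + 5)*(p + 7)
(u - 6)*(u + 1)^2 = u^3 - 4*u^2 - 11*u - 6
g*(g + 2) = g^2 + 2*g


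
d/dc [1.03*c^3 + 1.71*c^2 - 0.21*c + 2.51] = 3.09*c^2 + 3.42*c - 0.21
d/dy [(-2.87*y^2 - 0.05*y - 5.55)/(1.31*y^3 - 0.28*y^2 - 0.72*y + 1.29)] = (3.7597*y^4 + 0.131*y^3 + 23.8639*y^2 - 10.5126*y - 4.0605)/(1.7161*y^6 - 0.7336*y^5 - 1.808*y^4 + 3.783*y^3 - 0.204*y^2 - 1.8576*y + 1.6641)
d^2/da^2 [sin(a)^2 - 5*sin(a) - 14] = 5*sin(a) + 2*cos(2*a)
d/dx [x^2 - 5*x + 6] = 2*x - 5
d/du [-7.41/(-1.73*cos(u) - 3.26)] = 12.8193*sin(u)/(1.73*cos(u) + 3.26)^2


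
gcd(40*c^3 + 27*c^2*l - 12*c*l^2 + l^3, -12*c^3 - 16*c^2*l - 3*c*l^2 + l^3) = c + l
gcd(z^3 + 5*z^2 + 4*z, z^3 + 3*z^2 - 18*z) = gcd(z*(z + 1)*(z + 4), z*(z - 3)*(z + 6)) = z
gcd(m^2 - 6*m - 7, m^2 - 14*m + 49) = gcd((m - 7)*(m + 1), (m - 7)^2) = m - 7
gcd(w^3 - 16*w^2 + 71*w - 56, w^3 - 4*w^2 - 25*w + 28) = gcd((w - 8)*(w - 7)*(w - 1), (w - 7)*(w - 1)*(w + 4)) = w^2 - 8*w + 7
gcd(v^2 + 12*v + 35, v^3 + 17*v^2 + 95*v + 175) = v^2 + 12*v + 35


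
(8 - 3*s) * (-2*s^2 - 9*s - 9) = 6*s^3 + 11*s^2 - 45*s - 72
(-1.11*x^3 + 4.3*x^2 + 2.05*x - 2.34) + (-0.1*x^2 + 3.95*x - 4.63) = -1.11*x^3 + 4.2*x^2 + 6.0*x - 6.97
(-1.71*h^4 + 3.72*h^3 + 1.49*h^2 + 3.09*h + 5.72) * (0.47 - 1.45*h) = 2.4795*h^5 - 6.1977*h^4 - 0.4121*h^3 - 3.7802*h^2 - 6.8417*h + 2.6884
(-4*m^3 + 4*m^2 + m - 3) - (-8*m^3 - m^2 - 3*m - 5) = 4*m^3 + 5*m^2 + 4*m + 2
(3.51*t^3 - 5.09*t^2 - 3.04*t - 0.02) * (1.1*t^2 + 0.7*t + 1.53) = 3.861*t^5 - 3.142*t^4 - 1.5367*t^3 - 9.9377*t^2 - 4.6652*t - 0.0306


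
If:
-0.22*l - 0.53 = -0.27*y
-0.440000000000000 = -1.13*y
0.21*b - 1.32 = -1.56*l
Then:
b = 20.63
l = -1.93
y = 0.39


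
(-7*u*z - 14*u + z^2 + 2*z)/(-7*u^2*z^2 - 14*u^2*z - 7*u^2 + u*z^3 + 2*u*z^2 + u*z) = (z + 2)/(u*(z^2 + 2*z + 1))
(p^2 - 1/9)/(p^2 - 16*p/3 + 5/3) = (p + 1/3)/(p - 5)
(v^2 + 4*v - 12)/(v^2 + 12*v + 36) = (v - 2)/(v + 6)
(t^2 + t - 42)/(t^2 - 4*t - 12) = (t + 7)/(t + 2)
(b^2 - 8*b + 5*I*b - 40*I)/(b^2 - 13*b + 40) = (b + 5*I)/(b - 5)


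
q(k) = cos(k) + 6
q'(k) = -sin(k)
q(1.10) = 6.45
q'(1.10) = -0.89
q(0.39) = 6.92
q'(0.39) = -0.38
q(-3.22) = 5.00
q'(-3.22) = -0.08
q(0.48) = 6.89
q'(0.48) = -0.46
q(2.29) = 5.34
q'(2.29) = -0.75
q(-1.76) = 5.81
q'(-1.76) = 0.98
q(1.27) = 6.30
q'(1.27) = -0.96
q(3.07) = 5.00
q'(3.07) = -0.07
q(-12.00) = 6.84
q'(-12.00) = -0.54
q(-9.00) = 5.09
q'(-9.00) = 0.41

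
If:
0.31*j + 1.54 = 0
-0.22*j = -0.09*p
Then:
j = -4.97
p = -12.14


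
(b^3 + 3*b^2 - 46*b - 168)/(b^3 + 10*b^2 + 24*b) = (b - 7)/b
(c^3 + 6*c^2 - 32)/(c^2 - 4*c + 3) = (c^3 + 6*c^2 - 32)/(c^2 - 4*c + 3)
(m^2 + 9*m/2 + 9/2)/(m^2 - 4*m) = (2*m^2 + 9*m + 9)/(2*m*(m - 4))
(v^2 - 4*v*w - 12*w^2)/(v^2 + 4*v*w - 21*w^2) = (v^2 - 4*v*w - 12*w^2)/(v^2 + 4*v*w - 21*w^2)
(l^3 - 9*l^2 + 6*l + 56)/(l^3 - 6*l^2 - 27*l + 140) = (l + 2)/(l + 5)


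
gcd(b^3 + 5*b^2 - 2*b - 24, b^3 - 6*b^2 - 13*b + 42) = b^2 + b - 6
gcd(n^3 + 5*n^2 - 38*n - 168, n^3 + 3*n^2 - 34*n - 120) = n^2 - 2*n - 24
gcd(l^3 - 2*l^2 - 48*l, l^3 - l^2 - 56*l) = l^2 - 8*l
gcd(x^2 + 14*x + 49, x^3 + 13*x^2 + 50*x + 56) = x + 7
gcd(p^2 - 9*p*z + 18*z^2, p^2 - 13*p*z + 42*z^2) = -p + 6*z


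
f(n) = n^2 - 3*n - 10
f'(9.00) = 15.00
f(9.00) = 44.00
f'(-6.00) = -15.00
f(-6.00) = 44.00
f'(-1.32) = -5.64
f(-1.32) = -4.30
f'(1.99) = 0.98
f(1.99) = -12.01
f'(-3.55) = -10.10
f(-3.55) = 13.25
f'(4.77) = 6.54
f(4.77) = -1.56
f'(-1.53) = -6.06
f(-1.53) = -3.07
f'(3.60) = 4.20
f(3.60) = -7.84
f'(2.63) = 2.26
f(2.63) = -10.97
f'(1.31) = -0.38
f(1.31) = -12.21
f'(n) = 2*n - 3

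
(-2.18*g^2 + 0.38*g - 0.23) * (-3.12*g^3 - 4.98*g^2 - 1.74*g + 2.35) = 6.8016*g^5 + 9.6708*g^4 + 2.6184*g^3 - 4.6388*g^2 + 1.2932*g - 0.5405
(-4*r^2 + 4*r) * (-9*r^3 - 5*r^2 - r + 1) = 36*r^5 - 16*r^4 - 16*r^3 - 8*r^2 + 4*r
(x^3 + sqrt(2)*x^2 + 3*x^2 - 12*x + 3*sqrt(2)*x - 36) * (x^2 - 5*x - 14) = x^5 - 2*x^4 + sqrt(2)*x^4 - 41*x^3 - 2*sqrt(2)*x^3 - 29*sqrt(2)*x^2 - 18*x^2 - 42*sqrt(2)*x + 348*x + 504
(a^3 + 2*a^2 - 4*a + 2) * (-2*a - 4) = -2*a^4 - 8*a^3 + 12*a - 8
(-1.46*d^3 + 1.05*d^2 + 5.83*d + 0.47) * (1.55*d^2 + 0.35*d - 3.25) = -2.263*d^5 + 1.1165*d^4 + 14.149*d^3 - 0.6435*d^2 - 18.783*d - 1.5275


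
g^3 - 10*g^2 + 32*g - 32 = (g - 4)^2*(g - 2)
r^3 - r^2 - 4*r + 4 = (r - 2)*(r - 1)*(r + 2)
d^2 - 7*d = d*(d - 7)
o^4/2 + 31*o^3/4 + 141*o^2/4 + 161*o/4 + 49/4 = (o/2 + 1/2)*(o + 1/2)*(o + 7)^2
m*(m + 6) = m^2 + 6*m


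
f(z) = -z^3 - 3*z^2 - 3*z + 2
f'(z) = -3*z^2 - 6*z - 3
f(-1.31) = 3.03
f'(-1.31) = -0.29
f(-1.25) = 3.02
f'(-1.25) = -0.19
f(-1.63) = 3.25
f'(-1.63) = -1.19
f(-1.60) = 3.22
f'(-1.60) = -1.08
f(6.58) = -432.52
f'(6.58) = -172.37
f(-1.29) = 3.02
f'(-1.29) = -0.25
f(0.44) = 0.01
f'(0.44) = -6.22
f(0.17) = 1.40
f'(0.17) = -4.11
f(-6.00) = 128.00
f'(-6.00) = -75.00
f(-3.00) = 11.00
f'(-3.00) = -12.00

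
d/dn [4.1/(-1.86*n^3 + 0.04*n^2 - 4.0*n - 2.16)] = (22.878*n^2 - 0.328*n + 16.4)/(1.86*n^3 - 0.04*n^2 + 4.0*n + 2.16)^2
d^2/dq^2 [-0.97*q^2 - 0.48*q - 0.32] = -1.94000000000000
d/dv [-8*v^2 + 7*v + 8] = 7 - 16*v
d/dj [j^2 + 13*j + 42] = 2*j + 13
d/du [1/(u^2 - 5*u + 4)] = (5 - 2*u)/(u^2 - 5*u + 4)^2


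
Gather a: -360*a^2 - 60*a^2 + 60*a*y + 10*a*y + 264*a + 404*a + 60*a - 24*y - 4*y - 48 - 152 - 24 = -420*a^2 + a*(70*y + 728) - 28*y - 224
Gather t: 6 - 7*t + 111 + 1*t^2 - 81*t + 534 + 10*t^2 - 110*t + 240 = 11*t^2 - 198*t + 891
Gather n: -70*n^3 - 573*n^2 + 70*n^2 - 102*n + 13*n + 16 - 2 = -70*n^3 - 503*n^2 - 89*n + 14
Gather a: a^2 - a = a^2 - a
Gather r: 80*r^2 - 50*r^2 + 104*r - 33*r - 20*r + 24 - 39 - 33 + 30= 30*r^2 + 51*r - 18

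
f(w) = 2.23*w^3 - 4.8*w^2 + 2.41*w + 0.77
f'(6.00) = 185.65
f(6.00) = 324.11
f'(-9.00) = 630.70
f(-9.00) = -2035.39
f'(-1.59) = 34.59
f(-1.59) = -24.16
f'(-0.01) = 2.51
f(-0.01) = 0.75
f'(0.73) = -1.03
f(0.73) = 0.84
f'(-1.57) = 33.97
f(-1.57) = -23.48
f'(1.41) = 2.17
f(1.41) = 0.88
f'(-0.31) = 6.03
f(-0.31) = -0.50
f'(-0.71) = 12.60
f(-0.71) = -4.16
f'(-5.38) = 247.70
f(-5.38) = -498.39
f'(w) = 6.69*w^2 - 9.6*w + 2.41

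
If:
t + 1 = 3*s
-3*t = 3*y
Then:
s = 1/3 - y/3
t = -y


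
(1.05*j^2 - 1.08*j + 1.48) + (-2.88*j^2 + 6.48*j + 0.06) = -1.83*j^2 + 5.4*j + 1.54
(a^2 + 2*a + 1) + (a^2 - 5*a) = 2*a^2 - 3*a + 1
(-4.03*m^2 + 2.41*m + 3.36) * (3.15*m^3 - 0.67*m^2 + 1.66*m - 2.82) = -12.6945*m^5 + 10.2916*m^4 + 2.2795*m^3 + 13.114*m^2 - 1.2186*m - 9.4752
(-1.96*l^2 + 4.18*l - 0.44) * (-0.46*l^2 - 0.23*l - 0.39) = 0.9016*l^4 - 1.472*l^3 + 0.00540000000000004*l^2 - 1.529*l + 0.1716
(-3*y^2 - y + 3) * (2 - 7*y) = 21*y^3 + y^2 - 23*y + 6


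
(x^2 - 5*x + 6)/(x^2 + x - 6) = (x - 3)/(x + 3)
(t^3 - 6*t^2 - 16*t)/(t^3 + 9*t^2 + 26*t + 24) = t*(t - 8)/(t^2 + 7*t + 12)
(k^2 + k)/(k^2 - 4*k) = (k + 1)/(k - 4)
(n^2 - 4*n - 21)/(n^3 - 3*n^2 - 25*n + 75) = (n^2 - 4*n - 21)/(n^3 - 3*n^2 - 25*n + 75)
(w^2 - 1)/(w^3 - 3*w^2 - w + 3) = 1/(w - 3)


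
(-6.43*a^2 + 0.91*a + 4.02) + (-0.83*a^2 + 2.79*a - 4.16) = -7.26*a^2 + 3.7*a - 0.140000000000001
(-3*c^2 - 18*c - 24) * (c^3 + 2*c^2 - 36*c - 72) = -3*c^5 - 24*c^4 + 48*c^3 + 816*c^2 + 2160*c + 1728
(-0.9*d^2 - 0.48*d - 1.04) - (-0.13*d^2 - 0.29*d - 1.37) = -0.77*d^2 - 0.19*d + 0.33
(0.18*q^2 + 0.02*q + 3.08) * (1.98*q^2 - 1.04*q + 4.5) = 0.3564*q^4 - 0.1476*q^3 + 6.8876*q^2 - 3.1132*q + 13.86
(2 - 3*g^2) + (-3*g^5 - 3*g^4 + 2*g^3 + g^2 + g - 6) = -3*g^5 - 3*g^4 + 2*g^3 - 2*g^2 + g - 4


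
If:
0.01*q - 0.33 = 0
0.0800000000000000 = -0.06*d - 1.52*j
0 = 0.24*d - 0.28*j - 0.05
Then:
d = 0.14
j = -0.06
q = 33.00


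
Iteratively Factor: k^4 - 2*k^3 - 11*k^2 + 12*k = (k - 4)*(k^3 + 2*k^2 - 3*k) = (k - 4)*(k - 1)*(k^2 + 3*k) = k*(k - 4)*(k - 1)*(k + 3)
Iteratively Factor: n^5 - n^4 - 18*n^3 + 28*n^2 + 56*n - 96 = (n - 3)*(n^4 + 2*n^3 - 12*n^2 - 8*n + 32) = (n - 3)*(n + 4)*(n^3 - 2*n^2 - 4*n + 8) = (n - 3)*(n - 2)*(n + 4)*(n^2 - 4) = (n - 3)*(n - 2)^2*(n + 4)*(n + 2)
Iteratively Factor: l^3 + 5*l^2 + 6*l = (l)*(l^2 + 5*l + 6) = l*(l + 3)*(l + 2)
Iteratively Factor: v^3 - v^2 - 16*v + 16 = (v + 4)*(v^2 - 5*v + 4) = (v - 1)*(v + 4)*(v - 4)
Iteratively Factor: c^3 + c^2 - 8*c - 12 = (c + 2)*(c^2 - c - 6) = (c - 3)*(c + 2)*(c + 2)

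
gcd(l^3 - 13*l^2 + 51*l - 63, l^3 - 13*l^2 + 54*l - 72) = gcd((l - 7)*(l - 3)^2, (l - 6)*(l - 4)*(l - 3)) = l - 3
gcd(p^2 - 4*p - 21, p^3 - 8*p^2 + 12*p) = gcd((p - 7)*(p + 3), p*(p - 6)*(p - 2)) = 1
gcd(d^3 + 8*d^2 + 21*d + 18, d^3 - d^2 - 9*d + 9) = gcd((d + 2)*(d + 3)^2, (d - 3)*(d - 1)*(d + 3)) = d + 3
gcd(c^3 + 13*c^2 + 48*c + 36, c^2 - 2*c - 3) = c + 1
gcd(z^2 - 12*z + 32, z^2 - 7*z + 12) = z - 4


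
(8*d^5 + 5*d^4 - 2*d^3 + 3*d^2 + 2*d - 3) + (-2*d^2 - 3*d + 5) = 8*d^5 + 5*d^4 - 2*d^3 + d^2 - d + 2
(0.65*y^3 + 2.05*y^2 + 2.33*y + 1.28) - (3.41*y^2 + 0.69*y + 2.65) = 0.65*y^3 - 1.36*y^2 + 1.64*y - 1.37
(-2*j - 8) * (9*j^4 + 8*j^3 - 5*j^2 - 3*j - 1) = -18*j^5 - 88*j^4 - 54*j^3 + 46*j^2 + 26*j + 8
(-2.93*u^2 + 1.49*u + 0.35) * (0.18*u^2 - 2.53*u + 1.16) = -0.5274*u^4 + 7.6811*u^3 - 7.1055*u^2 + 0.8429*u + 0.406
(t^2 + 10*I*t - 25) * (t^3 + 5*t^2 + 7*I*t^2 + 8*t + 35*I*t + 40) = t^5 + 5*t^4 + 17*I*t^4 - 87*t^3 + 85*I*t^3 - 435*t^2 - 95*I*t^2 - 200*t - 475*I*t - 1000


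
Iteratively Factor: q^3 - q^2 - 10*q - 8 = (q - 4)*(q^2 + 3*q + 2) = (q - 4)*(q + 2)*(q + 1)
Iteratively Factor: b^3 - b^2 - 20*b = (b - 5)*(b^2 + 4*b) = b*(b - 5)*(b + 4)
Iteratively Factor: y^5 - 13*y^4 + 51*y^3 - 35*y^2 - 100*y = (y)*(y^4 - 13*y^3 + 51*y^2 - 35*y - 100) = y*(y - 5)*(y^3 - 8*y^2 + 11*y + 20) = y*(y - 5)*(y - 4)*(y^2 - 4*y - 5) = y*(y - 5)^2*(y - 4)*(y + 1)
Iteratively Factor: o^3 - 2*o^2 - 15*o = (o - 5)*(o^2 + 3*o) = (o - 5)*(o + 3)*(o)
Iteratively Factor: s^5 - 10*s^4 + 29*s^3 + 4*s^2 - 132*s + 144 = (s + 2)*(s^4 - 12*s^3 + 53*s^2 - 102*s + 72) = (s - 2)*(s + 2)*(s^3 - 10*s^2 + 33*s - 36) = (s - 4)*(s - 2)*(s + 2)*(s^2 - 6*s + 9) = (s - 4)*(s - 3)*(s - 2)*(s + 2)*(s - 3)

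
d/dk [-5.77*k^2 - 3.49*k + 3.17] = -11.54*k - 3.49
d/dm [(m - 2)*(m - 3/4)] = 2*m - 11/4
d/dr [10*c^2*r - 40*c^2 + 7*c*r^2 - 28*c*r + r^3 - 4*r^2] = 10*c^2 + 14*c*r - 28*c + 3*r^2 - 8*r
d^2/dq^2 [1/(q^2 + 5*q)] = 2*(-q*(q + 5) + (2*q + 5)^2)/(q^3*(q + 5)^3)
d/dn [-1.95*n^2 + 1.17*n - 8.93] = 1.17 - 3.9*n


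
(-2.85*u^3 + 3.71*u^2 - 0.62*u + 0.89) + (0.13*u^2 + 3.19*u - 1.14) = -2.85*u^3 + 3.84*u^2 + 2.57*u - 0.25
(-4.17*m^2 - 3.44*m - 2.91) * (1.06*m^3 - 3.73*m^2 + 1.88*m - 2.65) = -4.4202*m^5 + 11.9077*m^4 + 1.907*m^3 + 15.4376*m^2 + 3.6452*m + 7.7115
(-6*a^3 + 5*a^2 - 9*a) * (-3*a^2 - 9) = 18*a^5 - 15*a^4 + 81*a^3 - 45*a^2 + 81*a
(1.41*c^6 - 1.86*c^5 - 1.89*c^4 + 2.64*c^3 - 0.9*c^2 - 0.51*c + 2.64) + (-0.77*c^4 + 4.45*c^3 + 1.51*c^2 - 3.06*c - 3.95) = 1.41*c^6 - 1.86*c^5 - 2.66*c^4 + 7.09*c^3 + 0.61*c^2 - 3.57*c - 1.31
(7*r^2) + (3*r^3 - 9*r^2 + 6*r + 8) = 3*r^3 - 2*r^2 + 6*r + 8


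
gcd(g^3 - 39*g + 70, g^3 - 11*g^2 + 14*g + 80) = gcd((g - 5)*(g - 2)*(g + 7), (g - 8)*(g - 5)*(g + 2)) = g - 5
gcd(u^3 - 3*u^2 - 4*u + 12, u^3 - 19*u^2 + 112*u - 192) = u - 3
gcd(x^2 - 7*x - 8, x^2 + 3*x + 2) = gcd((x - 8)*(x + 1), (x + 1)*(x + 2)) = x + 1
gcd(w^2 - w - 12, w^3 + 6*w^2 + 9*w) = w + 3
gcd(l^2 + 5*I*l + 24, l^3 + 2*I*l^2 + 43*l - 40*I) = l + 8*I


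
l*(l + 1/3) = l^2 + l/3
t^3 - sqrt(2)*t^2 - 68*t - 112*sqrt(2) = (t - 7*sqrt(2))*(t + 2*sqrt(2))*(t + 4*sqrt(2))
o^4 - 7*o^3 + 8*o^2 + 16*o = o*(o - 4)^2*(o + 1)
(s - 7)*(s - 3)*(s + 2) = s^3 - 8*s^2 + s + 42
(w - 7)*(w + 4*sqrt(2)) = w^2 - 7*w + 4*sqrt(2)*w - 28*sqrt(2)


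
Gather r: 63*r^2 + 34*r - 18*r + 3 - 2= 63*r^2 + 16*r + 1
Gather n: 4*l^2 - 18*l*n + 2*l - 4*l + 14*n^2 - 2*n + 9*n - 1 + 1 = 4*l^2 - 2*l + 14*n^2 + n*(7 - 18*l)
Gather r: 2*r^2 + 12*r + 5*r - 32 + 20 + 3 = 2*r^2 + 17*r - 9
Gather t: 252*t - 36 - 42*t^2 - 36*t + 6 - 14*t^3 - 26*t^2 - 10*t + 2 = -14*t^3 - 68*t^2 + 206*t - 28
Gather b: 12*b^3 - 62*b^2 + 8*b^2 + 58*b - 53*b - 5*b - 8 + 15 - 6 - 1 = 12*b^3 - 54*b^2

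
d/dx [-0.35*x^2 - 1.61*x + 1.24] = -0.7*x - 1.61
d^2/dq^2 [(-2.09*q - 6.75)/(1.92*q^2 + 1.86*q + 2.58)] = (-(2.09*q + 6.75)*(3.84*q + 1.86)*(7.68*q + 3.72) + (24.0768*q + 33.6948)*(1.92*q^2 + 1.86*q + 2.58))/(1.92*q^2 + 1.86*q + 2.58)^3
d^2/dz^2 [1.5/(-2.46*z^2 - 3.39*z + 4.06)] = (18.1548*z^2 + 25.0182*z - 1.5*(4.92*z + 3.39)*(9.84*z + 6.78) - 29.9628)/(2.46*z^2 + 3.39*z - 4.06)^3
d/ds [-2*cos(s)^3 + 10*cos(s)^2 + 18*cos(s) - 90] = 2*(3*cos(s)^2 - 10*cos(s) - 9)*sin(s)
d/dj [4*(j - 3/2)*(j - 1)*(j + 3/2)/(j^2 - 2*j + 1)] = (4*j^2 - 8*j + 9)/(j^2 - 2*j + 1)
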